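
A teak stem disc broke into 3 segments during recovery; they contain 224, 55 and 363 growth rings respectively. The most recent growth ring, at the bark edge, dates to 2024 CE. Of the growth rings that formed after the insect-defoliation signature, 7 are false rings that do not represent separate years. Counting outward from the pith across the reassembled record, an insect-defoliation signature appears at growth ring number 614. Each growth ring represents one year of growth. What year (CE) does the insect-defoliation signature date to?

Total growth rings = 224 + 55 + 363 = 642.
642 − 614 = 28 growth rings lie beyond the insect-defoliation signature toward the bark edge.
Excluding 7 false growth rings: 28 − 7 = 21.
2024 − 21 = 2003 CE.

2003 CE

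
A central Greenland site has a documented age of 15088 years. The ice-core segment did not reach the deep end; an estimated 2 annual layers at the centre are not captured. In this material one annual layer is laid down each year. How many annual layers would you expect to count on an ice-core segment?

15086 annual layers

One annual layer per year gives 15088 annual layers over 15088 years.
15088 − 2 missed = 15086 annual layers expected in the prepared section.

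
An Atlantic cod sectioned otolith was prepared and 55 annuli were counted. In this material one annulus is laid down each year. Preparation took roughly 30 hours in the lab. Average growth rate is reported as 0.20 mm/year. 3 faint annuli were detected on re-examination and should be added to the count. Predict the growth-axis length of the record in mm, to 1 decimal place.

11.6 mm

Adjusted count: 55 + 3 = 58 annuli.
Predicted length = 0.20 mm/year × 58 years = 11.6 mm.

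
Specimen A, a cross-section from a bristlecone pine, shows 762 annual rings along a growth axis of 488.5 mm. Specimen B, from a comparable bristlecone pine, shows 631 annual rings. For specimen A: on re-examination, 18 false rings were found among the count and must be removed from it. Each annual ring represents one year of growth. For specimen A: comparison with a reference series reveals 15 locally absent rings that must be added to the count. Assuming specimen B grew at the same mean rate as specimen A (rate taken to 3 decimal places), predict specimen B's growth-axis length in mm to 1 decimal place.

Specimen A: correcting the raw count gives 762 − 18 + 15 = 759 true annual rings.
A: Extension rate ≈ 488.5 / 759 = 0.644 mm/year.
B's length ≈ 0.644 × 631 = 406.4 mm.

406.4 mm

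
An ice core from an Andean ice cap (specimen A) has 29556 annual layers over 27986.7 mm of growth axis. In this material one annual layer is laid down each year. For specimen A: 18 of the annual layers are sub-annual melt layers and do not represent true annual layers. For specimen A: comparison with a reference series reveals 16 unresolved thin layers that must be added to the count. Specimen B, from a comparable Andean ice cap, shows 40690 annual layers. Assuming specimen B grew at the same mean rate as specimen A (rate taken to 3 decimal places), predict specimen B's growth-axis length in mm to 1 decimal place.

Specimen A: correcting the raw count gives 29556 − 18 + 16 = 29554 true annual layers.
A: Extension rate ≈ 27986.7 / 29554 = 0.947 mm/year.
Length of B = 0.947 × 40690 = 38533.4 mm.

38533.4 mm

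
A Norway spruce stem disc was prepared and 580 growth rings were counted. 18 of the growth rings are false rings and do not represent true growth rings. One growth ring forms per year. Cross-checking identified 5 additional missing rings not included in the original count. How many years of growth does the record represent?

Adjusted count: 580 − 18 + 5 = 567 growth rings.
With a one-to-one growth ring periodicity this is 567 years.

567 years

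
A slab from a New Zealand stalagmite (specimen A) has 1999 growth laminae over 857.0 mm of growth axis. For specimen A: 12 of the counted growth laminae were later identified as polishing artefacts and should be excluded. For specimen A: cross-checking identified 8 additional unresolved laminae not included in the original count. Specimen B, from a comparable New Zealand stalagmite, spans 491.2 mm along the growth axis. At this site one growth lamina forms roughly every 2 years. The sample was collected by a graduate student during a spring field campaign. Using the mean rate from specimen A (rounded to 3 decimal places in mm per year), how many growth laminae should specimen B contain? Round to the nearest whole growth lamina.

1142 growth laminae

Specimen A: adjusted count: 1999 − 12 + 8 = 1995 growth laminae.
Specimen A: 1995 growth laminae at 2 years each span 1995 × 2 = 3990 years.
A: Extension rate ≈ 857.0 / 3990 = 0.215 mm/yr.
B spans 491.2 / 0.215 = 2284.65 years; at 2 years per growth lamina that is 2284.65 / 2 ≈ 1142 growth laminae.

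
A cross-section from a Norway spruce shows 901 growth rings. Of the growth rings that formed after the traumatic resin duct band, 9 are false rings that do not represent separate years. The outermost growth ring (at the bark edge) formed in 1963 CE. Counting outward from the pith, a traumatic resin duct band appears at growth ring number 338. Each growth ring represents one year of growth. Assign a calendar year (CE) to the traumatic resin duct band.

1409 CE

The traumatic resin duct band sits at growth ring 338 from the pith, so 901 − 338 = 563 growth rings formed after it.
Removing the 9 false growth rings leaves 563 − 9 = 554 true growth rings beyond the traumatic resin duct band.
1963 − 554 = 1409 CE.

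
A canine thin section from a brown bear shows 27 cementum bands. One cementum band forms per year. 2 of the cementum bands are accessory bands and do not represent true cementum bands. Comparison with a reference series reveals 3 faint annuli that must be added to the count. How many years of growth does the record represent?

Correcting the raw count gives 27 − 2 + 3 = 28 true cementum bands.
With a one-to-one cementum band periodicity this is 28 years.

28 years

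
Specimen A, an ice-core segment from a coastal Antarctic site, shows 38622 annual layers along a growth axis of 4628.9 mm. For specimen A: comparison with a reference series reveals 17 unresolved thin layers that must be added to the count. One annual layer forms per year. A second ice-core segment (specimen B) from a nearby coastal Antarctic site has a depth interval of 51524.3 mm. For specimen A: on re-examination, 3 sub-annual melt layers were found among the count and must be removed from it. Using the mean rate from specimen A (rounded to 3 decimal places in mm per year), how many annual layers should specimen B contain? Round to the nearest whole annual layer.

429369 annual layers

Specimen A: true annual layer count = 38622 − 3 + 17 = 38636.
A: Extension rate ≈ 4628.9 / 38636 = 0.120 mm/year.
Specimen B: 51524.3 mm / 0.120 mm per year = 429369.17 years ≈ 429369 annual layers.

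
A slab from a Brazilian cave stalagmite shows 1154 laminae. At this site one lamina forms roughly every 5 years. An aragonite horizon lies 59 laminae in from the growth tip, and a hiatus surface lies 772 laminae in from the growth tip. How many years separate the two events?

772 − 59 = 713 laminae lie between the two events.
713 laminae at 5 years each span 713 × 5 = 3565 years.

3565 yr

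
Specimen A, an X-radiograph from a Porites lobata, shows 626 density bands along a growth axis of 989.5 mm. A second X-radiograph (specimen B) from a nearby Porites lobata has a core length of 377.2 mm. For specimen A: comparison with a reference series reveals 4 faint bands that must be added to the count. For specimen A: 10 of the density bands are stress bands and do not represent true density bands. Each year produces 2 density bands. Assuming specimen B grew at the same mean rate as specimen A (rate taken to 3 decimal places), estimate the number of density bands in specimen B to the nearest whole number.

Specimen A: adjusted count: 626 − 10 + 4 = 620 density bands.
Specimen A: dividing by 2 density bands per year: 620 / 2 = 310 years.
A: 989.5 mm over 310 years gives 989.5 / 310 ≈ 3.192 mm/yr.
Specimen B: 377.2 mm / 3.192 mm per year = 118.17 years; at 2 density bands per year that is 118.17 × 2 ≈ 236 density bands.

236 density bands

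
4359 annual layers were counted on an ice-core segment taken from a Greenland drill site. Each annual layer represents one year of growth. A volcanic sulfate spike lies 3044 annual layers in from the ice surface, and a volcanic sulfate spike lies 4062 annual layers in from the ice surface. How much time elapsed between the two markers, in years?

1018 yr

4062 − 3044 = 1018 annual layers lie between the two events.
At one annual layer per year, 1018 years elapsed between them.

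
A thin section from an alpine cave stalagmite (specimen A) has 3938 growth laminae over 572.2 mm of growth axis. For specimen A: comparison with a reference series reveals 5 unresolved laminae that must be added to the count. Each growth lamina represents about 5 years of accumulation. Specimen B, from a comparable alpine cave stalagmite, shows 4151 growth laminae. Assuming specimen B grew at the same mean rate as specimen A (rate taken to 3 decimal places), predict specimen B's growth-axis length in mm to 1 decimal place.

Specimen A: true growth lamina count = 3938 + 5 = 3943.
Specimen A: at 5 years per growth lamina, 3943 × 5 = 19715 years.
A: Extension rate ≈ 572.2 / 19715 = 0.029 mm per year.
Specimen B: 4151 growth laminae at 5 years each span 4151 × 5 = 20755 years. For B, 0.029 mm/year × 20755 years = 601.9 mm.

601.9 mm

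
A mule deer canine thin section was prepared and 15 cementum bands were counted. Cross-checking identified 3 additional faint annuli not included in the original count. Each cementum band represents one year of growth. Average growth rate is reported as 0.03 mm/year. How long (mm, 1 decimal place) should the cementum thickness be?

0.5 mm

Adjusted count: 15 + 3 = 18 cementum bands.
Predicted length = 0.03 mm/year × 18 years = 0.5 mm.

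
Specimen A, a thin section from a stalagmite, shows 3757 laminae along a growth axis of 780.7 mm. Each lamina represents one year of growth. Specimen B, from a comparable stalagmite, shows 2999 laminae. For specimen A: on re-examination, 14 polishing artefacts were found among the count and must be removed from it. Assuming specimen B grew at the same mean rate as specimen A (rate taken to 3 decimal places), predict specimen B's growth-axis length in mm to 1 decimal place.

Specimen A: adjusted count: 3757 − 14 = 3743 laminae.
A: Extension rate ≈ 780.7 / 3743 = 0.209 mm/year.
B's length ≈ 0.209 × 2999 = 626.8 mm.

626.8 mm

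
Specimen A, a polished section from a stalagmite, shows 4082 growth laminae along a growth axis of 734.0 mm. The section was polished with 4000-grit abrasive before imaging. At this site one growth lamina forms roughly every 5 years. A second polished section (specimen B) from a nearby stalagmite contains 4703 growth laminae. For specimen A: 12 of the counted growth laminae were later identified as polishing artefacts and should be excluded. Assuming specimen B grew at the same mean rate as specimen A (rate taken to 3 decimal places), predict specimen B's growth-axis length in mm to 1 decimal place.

Specimen A: true growth lamina count = 4082 − 12 = 4070.
Specimen A: 4070 growth laminae at 5 years each span 4070 × 5 = 20350 years.
A: Mean rate = 734.0 mm / 20350 years ≈ 0.036 mm per year.
Specimen B: multiplying by 5 years per growth lamina: 4703 × 5 = 23515 years. B's length ≈ 0.036 × 23515 = 846.5 mm.

846.5 mm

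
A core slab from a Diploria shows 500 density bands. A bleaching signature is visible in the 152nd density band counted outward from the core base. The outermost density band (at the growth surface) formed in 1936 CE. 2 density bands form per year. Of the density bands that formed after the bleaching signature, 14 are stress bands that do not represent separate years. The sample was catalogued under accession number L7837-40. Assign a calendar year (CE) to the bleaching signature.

The bleaching signature sits at density band 152 from the core base, so 500 − 152 = 348 density bands formed after it.
Excluding 14 false density bands: 348 − 14 = 334.
Dividing by 2 density bands per year: 334 / 2 = 167 years.
Counting back 167 years from 1936 CE places the bleaching signature in 1936 − 167 = 1769 CE.

1769 CE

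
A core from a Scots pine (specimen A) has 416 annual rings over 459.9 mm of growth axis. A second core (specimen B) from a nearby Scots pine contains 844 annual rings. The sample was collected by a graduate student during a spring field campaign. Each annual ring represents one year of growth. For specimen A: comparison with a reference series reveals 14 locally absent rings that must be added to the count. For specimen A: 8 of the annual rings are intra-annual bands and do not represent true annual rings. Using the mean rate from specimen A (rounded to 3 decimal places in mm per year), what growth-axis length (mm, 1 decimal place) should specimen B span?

920.0 mm

Specimen A: after corrections the count is 416 − 8 + 14 = 422 annual rings.
A: Mean rate = 459.9 mm / 422 years ≈ 1.090 mm/yr.
B's length ≈ 1.090 × 844 = 920.0 mm.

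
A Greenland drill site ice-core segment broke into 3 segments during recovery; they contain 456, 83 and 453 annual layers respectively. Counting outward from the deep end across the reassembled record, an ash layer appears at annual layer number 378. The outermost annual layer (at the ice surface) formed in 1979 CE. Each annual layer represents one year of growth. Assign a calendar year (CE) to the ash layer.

Total annual layers = 456 + 83 + 453 = 992.
Between annual layer 378 and the ice surface there are 992 − 378 = 614 annual layers.
The annual layer at the ice surface is 1979 CE, so the ash layer dates to 1979 − 614 = 1365 CE.

1365 CE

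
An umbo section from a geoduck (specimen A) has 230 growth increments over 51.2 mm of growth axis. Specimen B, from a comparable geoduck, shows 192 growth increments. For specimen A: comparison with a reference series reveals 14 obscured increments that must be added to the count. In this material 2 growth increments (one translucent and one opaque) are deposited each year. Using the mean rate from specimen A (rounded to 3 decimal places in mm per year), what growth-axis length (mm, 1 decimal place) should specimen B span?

Specimen A: true growth increment count = 230 + 14 = 244.
Specimen A: with 2 growth increments per year, 244 / 2 = 122 years.
A: Extension rate ≈ 51.2 / 122 = 0.420 mm/yr.
Specimen B: dividing by 2 growth increments per year: 192 / 2 = 96 years. For B, 0.420 mm/year × 96 years = 40.3 mm.

40.3 mm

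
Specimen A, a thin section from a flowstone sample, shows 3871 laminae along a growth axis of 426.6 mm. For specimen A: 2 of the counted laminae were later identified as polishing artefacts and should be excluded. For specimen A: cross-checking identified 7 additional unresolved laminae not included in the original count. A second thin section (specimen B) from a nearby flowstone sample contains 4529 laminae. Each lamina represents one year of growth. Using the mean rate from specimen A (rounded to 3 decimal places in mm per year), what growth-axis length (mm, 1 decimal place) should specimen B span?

498.2 mm

Specimen A: after corrections the count is 3871 − 2 + 7 = 3876 laminae.
A: 426.6 mm over 3876 years gives 426.6 / 3876 ≈ 0.110 mm per year.
Length of B = 0.110 × 4529 = 498.2 mm.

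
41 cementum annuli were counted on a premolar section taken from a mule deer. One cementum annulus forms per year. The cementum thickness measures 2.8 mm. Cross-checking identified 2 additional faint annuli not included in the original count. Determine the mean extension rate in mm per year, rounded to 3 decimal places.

Adjusted count: 41 + 2 = 43 cementum annuli.
2.8 mm over 43 years gives 2.8 / 43 ≈ 0.065 mm per year.

0.065 mm per year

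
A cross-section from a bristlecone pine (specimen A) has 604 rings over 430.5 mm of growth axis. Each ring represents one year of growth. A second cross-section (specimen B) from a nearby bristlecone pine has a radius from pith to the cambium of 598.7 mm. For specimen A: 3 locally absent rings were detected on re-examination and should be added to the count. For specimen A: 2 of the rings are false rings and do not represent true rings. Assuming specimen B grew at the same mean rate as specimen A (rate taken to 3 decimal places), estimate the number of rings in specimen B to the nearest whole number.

Specimen A: adjusted count: 604 − 2 + 3 = 605 rings.
A: Mean rate = 430.5 mm / 605 years ≈ 0.712 mm/yr.
Specimen B: 598.7 mm / 0.712 mm per year = 840.87 years ≈ 841 rings.

841 rings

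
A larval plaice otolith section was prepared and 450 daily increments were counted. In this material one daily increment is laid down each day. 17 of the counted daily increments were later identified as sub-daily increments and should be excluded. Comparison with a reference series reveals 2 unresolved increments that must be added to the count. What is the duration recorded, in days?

Correcting the raw count gives 450 − 17 + 2 = 435 true daily increments.
One daily increment per day makes the duration 435 days.

435 days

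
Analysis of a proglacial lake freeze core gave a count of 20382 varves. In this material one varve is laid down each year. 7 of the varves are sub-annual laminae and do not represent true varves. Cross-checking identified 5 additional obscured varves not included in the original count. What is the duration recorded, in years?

True varve count = 20382 − 7 + 5 = 20380.
At one varve per year, that is 20380 years.

20380 years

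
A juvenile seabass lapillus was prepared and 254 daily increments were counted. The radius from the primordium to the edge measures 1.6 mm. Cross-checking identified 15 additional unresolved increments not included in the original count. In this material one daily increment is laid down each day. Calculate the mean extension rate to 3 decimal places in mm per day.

0.006 mm per day

True daily increment count = 254 + 15 = 269.
Mean rate = 1.6 mm / 269 days ≈ 0.006 mm per day.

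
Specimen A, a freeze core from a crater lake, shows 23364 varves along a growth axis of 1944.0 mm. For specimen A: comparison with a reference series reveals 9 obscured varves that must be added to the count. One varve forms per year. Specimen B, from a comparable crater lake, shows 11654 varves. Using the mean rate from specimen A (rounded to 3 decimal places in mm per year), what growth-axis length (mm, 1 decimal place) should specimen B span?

967.3 mm

Specimen A: after corrections the count is 23364 + 9 = 23373 varves.
A: Extension rate ≈ 1944.0 / 23373 = 0.083 mm/yr.
Length of B = 0.083 × 11654 = 967.3 mm.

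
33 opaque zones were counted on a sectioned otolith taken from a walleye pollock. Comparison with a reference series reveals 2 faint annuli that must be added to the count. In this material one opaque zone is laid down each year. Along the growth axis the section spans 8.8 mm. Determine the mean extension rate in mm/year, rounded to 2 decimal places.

0.25 mm/year

True opaque zone count = 33 + 2 = 35.
Mean rate = 8.8 mm / 35 years ≈ 0.25 mm/year.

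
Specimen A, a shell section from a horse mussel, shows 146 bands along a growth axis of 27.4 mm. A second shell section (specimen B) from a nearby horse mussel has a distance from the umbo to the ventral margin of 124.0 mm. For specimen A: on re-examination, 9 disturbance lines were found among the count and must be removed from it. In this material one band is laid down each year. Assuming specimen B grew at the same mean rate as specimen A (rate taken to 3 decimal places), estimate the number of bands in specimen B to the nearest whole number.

Specimen A: correcting the raw count gives 146 − 9 = 137 true bands.
A: Mean rate = 27.4 mm / 137 years ≈ 0.200 mm per year.
For B, 124.0 / 0.200 = 620.00 years ≈ 620 bands.

620 bands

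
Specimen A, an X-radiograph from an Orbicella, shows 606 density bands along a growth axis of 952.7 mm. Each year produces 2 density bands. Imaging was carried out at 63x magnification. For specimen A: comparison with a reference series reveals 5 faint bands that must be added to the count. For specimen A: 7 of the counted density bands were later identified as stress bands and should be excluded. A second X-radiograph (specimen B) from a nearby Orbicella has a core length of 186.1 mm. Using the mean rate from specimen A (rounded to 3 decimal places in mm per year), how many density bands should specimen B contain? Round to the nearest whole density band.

118 density bands

Specimen A: after corrections the count is 606 − 7 + 5 = 604 density bands.
Specimen A: dividing by 2 density bands per year: 604 / 2 = 302 years.
A: Extension rate ≈ 952.7 / 302 = 3.155 mm per year.
Specimen B: 186.1 mm / 3.155 mm per year = 58.99 years; at 2 density bands per year that is 58.99 × 2 ≈ 118 density bands.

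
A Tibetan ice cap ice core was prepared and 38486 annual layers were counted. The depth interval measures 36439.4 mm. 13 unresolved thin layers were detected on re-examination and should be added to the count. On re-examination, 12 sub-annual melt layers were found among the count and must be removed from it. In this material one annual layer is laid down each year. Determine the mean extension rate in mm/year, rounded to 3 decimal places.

Adjusted count: 38486 − 12 + 13 = 38487 annual layers.
Mean rate = 36439.4 mm / 38487 years ≈ 0.947 mm/year.

0.947 mm/year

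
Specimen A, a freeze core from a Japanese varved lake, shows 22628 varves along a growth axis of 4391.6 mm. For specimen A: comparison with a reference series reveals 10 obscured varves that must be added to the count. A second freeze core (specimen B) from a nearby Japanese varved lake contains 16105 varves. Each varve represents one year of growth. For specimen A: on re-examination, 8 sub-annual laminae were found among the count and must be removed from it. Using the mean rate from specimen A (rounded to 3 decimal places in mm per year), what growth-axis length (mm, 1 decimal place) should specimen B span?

3124.4 mm

Specimen A: correcting the raw count gives 22628 − 8 + 10 = 22630 true varves.
A: 4391.6 mm over 22630 years gives 4391.6 / 22630 ≈ 0.194 mm/year.
B's length ≈ 0.194 × 16105 = 3124.4 mm.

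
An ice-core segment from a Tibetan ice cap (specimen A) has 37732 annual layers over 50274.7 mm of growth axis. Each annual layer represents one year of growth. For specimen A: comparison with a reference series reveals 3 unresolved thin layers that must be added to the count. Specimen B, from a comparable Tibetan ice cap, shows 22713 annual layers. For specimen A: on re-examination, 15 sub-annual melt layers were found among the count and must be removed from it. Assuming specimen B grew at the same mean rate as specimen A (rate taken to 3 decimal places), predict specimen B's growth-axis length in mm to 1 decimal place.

Specimen A: true annual layer count = 37732 − 15 + 3 = 37720.
A: Mean rate = 50274.7 mm / 37720 years ≈ 1.333 mm/yr.
For B, 1.333 mm/year × 22713 years = 30276.4 mm.

30276.4 mm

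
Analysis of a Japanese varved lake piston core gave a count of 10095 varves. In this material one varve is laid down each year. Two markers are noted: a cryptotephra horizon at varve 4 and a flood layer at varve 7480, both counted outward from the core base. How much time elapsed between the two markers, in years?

7476 years

Separation: 7480 − 4 = 7476 varves.
One varve per year makes the interval 7476 years.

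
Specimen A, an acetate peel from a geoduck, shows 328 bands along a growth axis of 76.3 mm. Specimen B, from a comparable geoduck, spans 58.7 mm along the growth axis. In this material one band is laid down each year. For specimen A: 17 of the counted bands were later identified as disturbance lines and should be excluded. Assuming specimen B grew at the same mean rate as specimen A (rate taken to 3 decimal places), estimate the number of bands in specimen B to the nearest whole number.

240 bands

Specimen A: after corrections the count is 328 − 17 = 311 bands.
A: Extension rate ≈ 76.3 / 311 = 0.245 mm/year.
For B, 58.7 / 0.245 = 239.59 years ≈ 240 bands.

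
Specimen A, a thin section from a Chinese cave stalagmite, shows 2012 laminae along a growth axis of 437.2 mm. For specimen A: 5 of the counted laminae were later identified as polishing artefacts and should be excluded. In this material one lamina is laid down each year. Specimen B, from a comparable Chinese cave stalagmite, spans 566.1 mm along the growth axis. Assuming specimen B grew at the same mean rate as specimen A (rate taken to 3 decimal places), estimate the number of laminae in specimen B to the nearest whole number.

Specimen A: true lamina count = 2012 − 5 = 2007.
A: Mean rate = 437.2 mm / 2007 years ≈ 0.218 mm/year.
B spans 566.1 / 0.218 = 2596.79 years ≈ 2597 laminae.

2597 laminae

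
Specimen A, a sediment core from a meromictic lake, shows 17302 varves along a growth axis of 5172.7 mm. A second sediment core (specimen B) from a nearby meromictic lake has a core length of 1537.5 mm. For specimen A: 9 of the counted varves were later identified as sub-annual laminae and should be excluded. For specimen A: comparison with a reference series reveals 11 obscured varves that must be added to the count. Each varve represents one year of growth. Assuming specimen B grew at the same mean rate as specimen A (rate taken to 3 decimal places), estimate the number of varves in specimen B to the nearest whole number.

Specimen A: adjusted count: 17302 − 9 + 11 = 17304 varves.
A: Mean rate = 5172.7 mm / 17304 years ≈ 0.299 mm/yr.
Specimen B: 1537.5 mm / 0.299 mm per year = 5142.14 years ≈ 5142 varves.

5142 varves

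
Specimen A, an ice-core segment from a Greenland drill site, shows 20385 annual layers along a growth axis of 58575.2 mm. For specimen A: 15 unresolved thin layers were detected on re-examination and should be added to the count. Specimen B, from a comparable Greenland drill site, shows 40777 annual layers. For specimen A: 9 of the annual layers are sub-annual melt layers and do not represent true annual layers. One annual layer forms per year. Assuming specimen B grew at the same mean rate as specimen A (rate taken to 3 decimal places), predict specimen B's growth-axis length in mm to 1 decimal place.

Specimen A: correcting the raw count gives 20385 − 9 + 15 = 20391 true annual layers.
A: 58575.2 mm over 20391 years gives 58575.2 / 20391 ≈ 2.873 mm per year.
B's length ≈ 2.873 × 40777 = 117152.3 mm.

117152.3 mm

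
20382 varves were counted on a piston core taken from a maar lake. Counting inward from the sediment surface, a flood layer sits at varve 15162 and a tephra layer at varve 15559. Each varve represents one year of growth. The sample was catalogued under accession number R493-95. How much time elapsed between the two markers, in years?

397 years

15559 − 15162 = 397 varves lie between the two events.
That is 397 years at one varve per year.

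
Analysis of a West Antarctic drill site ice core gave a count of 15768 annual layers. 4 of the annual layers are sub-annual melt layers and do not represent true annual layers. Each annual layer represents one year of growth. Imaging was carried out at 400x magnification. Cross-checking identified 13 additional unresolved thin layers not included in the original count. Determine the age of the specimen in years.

True annual layer count = 15768 − 4 + 13 = 15777.
With a one-to-one annual layer periodicity this is 15777 years.

15777 years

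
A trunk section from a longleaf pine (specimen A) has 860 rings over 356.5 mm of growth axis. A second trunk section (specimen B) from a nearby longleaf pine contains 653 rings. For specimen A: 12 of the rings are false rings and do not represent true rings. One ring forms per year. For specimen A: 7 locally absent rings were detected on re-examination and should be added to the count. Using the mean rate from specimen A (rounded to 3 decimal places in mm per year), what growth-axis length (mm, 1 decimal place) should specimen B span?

272.3 mm

Specimen A: correcting the raw count gives 860 − 12 + 7 = 855 true rings.
A: Extension rate ≈ 356.5 / 855 = 0.417 mm/yr.
For B, 0.417 mm/year × 653 years = 272.3 mm.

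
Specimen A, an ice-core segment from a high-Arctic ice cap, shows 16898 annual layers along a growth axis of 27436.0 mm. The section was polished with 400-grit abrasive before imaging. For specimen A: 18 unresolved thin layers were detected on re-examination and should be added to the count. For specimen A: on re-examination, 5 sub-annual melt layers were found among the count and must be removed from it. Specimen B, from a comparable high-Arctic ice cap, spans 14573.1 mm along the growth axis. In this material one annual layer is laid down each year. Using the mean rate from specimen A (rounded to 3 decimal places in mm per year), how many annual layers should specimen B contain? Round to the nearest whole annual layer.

Specimen A: correcting the raw count gives 16898 − 5 + 18 = 16911 true annual layers.
A: Extension rate ≈ 27436.0 / 16911 = 1.622 mm per year.
B spans 14573.1 / 1.622 = 8984.65 years ≈ 8985 annual layers.

8985 annual layers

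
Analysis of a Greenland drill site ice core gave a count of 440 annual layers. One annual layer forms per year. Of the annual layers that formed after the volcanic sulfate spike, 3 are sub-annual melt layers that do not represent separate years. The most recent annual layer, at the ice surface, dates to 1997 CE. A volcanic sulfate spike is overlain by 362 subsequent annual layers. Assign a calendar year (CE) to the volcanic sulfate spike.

362 annual layers post-date the volcanic sulfate spike.
362 − 3 false = 359 true annual layers after the volcanic sulfate spike.
1997 − 359 = 1638 CE.

1638 CE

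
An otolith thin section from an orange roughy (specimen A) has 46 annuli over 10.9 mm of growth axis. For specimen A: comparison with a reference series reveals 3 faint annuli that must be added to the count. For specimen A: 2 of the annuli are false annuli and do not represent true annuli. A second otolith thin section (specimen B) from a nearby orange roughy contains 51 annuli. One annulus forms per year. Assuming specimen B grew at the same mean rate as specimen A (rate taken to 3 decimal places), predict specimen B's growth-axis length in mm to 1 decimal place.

11.8 mm

Specimen A: adjusted count: 46 − 2 + 3 = 47 annuli.
A: Extension rate ≈ 10.9 / 47 = 0.232 mm per year.
For B, 0.232 mm/year × 51 years = 11.8 mm.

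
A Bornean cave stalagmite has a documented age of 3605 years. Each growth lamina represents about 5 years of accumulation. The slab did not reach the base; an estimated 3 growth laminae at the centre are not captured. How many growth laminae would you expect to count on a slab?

Expected growth laminae: 3605 / 5 = 721.
721 − 3 missed = 718 growth laminae expected in the prepared section.

718 growth laminae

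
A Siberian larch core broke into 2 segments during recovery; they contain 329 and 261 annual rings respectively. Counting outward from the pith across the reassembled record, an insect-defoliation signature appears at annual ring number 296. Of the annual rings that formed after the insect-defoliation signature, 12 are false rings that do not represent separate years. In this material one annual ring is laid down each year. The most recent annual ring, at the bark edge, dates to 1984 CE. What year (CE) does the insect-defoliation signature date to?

Total annual rings = 329 + 261 = 590.
Between annual ring 296 and the bark edge there are 590 − 296 = 294 annual rings.
294 − 12 false = 282 true annual rings after the insect-defoliation signature.
The annual ring at the bark edge is 1984 CE, so the insect-defoliation signature dates to 1984 − 282 = 1702 CE.

1702 CE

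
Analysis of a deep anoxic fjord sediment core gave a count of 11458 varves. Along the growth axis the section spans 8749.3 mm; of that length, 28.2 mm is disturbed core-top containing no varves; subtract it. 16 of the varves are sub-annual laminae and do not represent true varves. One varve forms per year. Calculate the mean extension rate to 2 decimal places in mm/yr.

After corrections the count is 11458 − 16 = 11442 varves.
Removing the 28.2 mm offcut leaves 8749.3 − 28.2 = 8721.1 mm.
Mean rate = 8721.1 mm / 11442 years ≈ 0.76 mm/yr.

0.76 mm/yr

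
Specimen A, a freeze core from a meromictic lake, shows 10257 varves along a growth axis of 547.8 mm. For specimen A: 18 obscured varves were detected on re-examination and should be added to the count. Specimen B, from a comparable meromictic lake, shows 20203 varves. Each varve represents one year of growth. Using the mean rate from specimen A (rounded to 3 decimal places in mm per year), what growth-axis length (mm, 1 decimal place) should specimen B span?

1070.8 mm

Specimen A: correcting the raw count gives 10257 + 18 = 10275 true varves.
A: 547.8 mm over 10275 years gives 547.8 / 10275 ≈ 0.053 mm/year.
For B, 0.053 mm/year × 20203 years = 1070.8 mm.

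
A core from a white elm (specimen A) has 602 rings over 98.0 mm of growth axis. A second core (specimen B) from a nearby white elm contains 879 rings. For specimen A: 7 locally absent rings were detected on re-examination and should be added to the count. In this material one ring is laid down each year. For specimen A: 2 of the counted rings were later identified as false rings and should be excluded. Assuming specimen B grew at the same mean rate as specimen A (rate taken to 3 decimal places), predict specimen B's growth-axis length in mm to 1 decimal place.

141.5 mm

Specimen A: correcting the raw count gives 602 − 2 + 7 = 607 true rings.
A: Extension rate ≈ 98.0 / 607 = 0.161 mm/yr.
Length of B = 0.161 × 879 = 141.5 mm.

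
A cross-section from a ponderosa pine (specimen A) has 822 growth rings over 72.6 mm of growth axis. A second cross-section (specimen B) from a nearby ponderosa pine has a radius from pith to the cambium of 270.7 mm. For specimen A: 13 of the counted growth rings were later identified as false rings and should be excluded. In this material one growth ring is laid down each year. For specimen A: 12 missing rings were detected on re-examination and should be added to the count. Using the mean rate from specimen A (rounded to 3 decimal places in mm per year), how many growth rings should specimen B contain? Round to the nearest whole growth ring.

3076 growth rings

Specimen A: correcting the raw count gives 822 − 13 + 12 = 821 true growth rings.
A: Mean rate = 72.6 mm / 821 years ≈ 0.088 mm/yr.
Specimen B: 270.7 mm / 0.088 mm per year = 3076.14 years ≈ 3076 growth rings.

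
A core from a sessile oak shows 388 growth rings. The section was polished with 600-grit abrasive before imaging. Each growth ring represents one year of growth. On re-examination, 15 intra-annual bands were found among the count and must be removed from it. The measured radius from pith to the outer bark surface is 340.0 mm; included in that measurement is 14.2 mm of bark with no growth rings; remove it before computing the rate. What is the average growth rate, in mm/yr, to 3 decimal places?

True growth ring count = 388 − 15 = 373.
Removing the 14.2 mm offcut leaves 340.0 − 14.2 = 325.8 mm.
Mean rate = 325.8 mm / 373 years ≈ 0.873 mm/yr.

0.873 mm/yr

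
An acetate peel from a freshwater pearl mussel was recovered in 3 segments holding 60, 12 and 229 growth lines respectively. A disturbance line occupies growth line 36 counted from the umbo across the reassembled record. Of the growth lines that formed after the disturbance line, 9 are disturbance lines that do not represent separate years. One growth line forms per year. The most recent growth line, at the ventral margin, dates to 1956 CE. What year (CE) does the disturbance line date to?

1700 CE

Total growth lines = 60 + 12 + 229 = 301.
Between growth line 36 and the ventral margin there are 301 − 36 = 265 growth lines.
Removing the 9 false growth lines leaves 265 − 9 = 256 true growth lines beyond the disturbance line.
The growth line at the ventral margin is 1956 CE, so the disturbance line dates to 1956 − 256 = 1700 CE.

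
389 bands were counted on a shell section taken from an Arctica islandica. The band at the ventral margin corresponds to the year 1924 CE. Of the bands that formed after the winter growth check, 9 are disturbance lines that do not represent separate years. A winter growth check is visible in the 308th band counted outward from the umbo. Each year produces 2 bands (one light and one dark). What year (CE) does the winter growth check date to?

Between band 308 and the ventral margin there are 389 − 308 = 81 bands.
81 − 9 false = 72 true bands after the winter growth check.
Dividing by 2 bands per year: 72 / 2 = 36 years.
Counting back 36 years from 1924 CE places the winter growth check in 1924 − 36 = 1888 CE.

1888 CE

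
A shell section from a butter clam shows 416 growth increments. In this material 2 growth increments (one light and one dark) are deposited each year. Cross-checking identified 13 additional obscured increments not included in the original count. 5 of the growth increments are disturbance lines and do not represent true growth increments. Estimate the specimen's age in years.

Adjusted count: 416 − 5 + 13 = 424 growth increments.
Dividing by 2 growth increments per year: 424 / 2 = 212 years.

212 years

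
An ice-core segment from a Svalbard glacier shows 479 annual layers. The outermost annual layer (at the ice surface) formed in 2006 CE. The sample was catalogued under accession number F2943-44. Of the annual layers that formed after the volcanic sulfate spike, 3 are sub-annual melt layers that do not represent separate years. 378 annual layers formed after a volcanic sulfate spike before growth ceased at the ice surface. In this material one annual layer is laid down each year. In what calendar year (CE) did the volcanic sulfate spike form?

1631 CE

There are 378 annual layers younger than the volcanic sulfate spike.
Excluding 3 false annual layers: 378 − 3 = 375.
The annual layer at the ice surface is 2006 CE, so the volcanic sulfate spike dates to 2006 − 375 = 1631 CE.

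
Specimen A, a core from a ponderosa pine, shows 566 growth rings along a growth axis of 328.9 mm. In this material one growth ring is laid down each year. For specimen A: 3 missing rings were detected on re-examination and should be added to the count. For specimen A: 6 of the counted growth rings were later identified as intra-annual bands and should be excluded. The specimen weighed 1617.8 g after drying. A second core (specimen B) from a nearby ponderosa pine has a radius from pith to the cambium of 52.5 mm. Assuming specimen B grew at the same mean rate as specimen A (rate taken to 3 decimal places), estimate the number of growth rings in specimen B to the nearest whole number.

Specimen A: adjusted count: 566 − 6 + 3 = 563 growth rings.
A: 328.9 mm over 563 years gives 328.9 / 563 ≈ 0.584 mm/yr.
Specimen B: 52.5 mm / 0.584 mm per year = 89.90 years ≈ 90 growth rings.

90 growth rings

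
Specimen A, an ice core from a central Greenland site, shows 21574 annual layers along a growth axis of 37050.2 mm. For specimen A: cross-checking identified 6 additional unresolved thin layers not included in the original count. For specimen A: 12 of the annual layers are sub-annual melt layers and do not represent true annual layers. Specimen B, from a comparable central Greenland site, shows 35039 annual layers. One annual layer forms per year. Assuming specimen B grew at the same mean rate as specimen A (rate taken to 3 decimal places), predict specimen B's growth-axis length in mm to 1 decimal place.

Specimen A: after corrections the count is 21574 − 12 + 6 = 21568 annual layers.
A: 37050.2 mm over 21568 years gives 37050.2 / 21568 ≈ 1.718 mm per year.
Length of B = 1.718 × 35039 = 60197.0 mm.

60197.0 mm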